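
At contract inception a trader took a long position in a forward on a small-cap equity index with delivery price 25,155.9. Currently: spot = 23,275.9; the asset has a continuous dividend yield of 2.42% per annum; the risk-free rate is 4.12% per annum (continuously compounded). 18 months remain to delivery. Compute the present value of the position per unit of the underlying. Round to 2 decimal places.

-1202.19

Current fair forward for the remaining 18 months: F = S·e^((r − q)·T), (r − q) = 0.0412 − 0.0242 = 0.0170
F = 23275.9 · e^(0.0170 × 18/12) = 23275.9 × 1.02582791 = 23877.0679
Value of long forward = (F − K)·e^(−rT) = (23877.0679 − 25155.9) · e^(−0.0412·18/12)
= -1278.8321 × 0.94007088 = -1202.19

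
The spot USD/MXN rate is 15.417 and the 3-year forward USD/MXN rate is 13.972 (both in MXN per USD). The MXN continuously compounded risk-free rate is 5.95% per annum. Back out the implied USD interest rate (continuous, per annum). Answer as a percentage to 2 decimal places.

9.23%

F = S·e^((r_MXN − r_USD)T) ⇒ r_USD = r_MXN − ln(F/S)/T
ln(13.972/15.417) = -0.098415; /(3) = -0.032805
r_USD = 0.0595 + 0.032805 = 0.092305
r_USD = 9.23%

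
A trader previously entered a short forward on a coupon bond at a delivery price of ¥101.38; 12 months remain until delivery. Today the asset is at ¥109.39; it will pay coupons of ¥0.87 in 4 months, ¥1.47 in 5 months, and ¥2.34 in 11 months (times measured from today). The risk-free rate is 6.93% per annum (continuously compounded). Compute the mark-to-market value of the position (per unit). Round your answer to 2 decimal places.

PV(remaining coupons) I = 0.87·e^(−0.0693·4/12) + 1.47·e^(−0.0693·5/12) + 2.34·e^(−0.0693·11/12) = 4.4743
Current forward F = (S − I)·e^(rT) = (109.39 − 4.4743)·e^(0.0693·12/12) = 104.9157 × 1.071758 = 112.4442
Value (long) = (F − K)·e^(−rT) = (112.4442 − 101.38) × 0.933047 = 10.3234
Short position value = −(long value) = -¥10.32

-¥10.32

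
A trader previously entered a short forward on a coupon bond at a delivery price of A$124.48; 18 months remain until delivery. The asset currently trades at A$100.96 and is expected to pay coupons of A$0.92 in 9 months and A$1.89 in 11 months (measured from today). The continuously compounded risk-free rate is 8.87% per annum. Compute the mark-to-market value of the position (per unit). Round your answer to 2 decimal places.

PV(remaining coupons) I = 0.92·e^(−0.0887·9/12) + 1.89·e^(−0.0887·11/12) = 2.6032
Current forward F = (S − I)·e^(rT) = (100.96 − 2.6032)·e^(0.0887·18/12) = 98.3568 × 1.142307 = 112.3537
Value (long) = (F − K)·e^(−rT) = (112.3537 − 124.48) × 0.875421 = -10.6156
Short position value = −(long value) = A$10.62

A$10.62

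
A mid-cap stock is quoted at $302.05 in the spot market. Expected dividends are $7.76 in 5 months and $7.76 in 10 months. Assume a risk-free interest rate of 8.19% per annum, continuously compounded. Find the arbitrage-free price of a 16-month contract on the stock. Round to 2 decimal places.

PV(dividends) I = 7.76·e^(−0.0819·5/12) + 7.76·e^(−0.0819·10/12)
I = 7.4997 + 7.2480 = 14.7477
F = (S − I)·e^(rT) = (302.05 − 14.7477) · e^(0.0819·16/12)
= 287.3023 · e^0.109200 = 287.3023 × 1.115385 = $320.45

$320.45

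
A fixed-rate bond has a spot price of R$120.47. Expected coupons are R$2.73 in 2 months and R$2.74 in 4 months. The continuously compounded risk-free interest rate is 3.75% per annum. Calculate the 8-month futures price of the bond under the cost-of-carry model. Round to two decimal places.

R$117.96

PV(coupons) I = 2.73·e^(−0.0375·2/12) + 2.74·e^(−0.0375·4/12)
I = 2.7130 + 2.7060 = 5.4190
F = (S − I)·e^(rT) = (120.47 − 5.4190) · e^(0.0375·8/12)
= 115.0510 · e^0.025000 = 115.0510 × 1.025315 = R$117.96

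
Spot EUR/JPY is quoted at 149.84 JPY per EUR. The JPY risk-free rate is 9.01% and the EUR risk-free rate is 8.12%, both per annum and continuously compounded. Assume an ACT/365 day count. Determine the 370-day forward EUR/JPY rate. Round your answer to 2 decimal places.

151.20

F = S·e^((r_JPY − r_EUR)T) = 149.84 · e^((0.0901 − 0.0812) × 370/365)
= 149.84 · e^0.009022 = 149.84 × 1.009063
F = 151.20 JPY per EUR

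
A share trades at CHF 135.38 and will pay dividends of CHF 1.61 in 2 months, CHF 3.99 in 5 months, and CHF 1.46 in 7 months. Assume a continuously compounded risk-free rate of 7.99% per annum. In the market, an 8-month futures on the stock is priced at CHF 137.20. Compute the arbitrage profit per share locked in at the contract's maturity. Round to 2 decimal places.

CHF 1.63 per share

PV(dividends) I = 1.61·e^(−0.0799·2/12) + 3.99·e^(−0.0799·5/12) + 1.46·e^(−0.0799·7/12) = 6.8416
Fair futures F* = (S − I)·e^(rT) = (135.38 − 6.8416)·e^0.053267 = 128.5384 × 1.054711 = 135.5709
Market CHF 137.20 > fair 135.5709: forward overpriced → cash-and-carry (borrow at r, buy the stock and collect the dividends, short the forward).
Profit at T = |F_mkt − F*| = |137.20 − 135.5709| = CHF 1.63 per share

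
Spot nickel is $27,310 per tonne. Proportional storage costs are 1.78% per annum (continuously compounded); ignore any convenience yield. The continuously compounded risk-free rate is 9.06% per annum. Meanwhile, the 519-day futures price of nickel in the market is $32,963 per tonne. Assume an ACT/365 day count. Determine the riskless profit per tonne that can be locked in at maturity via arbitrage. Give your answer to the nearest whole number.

$1102 per tonne

Fair futures: F* = S·e^(carry·T), with carry = (r + u) = 0.0906 + 0.0178 = 0.1084
F* = 27310 · e^(0.1084 × 519/365) = 27310 · e^0.154136 = 27310 × 1.166650 = $31861.2115
Market $32963 > fair $31861.2115: forward overpriced → cash-and-carry (buy spot, short the forward).
At maturity, profit = |F_mkt − F*| = |32963 − 31861.2115| = $1102 per tonne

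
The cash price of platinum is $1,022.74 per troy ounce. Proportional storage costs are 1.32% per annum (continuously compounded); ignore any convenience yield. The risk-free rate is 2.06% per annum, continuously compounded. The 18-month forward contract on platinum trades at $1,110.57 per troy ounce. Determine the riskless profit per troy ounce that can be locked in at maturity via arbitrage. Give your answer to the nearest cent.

$34.64 per troy ounce

Fair forward: F* = S·e^(carry·T), with carry = (r + u) = 0.0206 + 0.0132 = 0.0338
F* = 1022.74 · e^(0.0338 × 18/12) = 1022.74 · e^0.05070000 = 1022.74 × 1.05200724 = $1075.9299
Market $1110.57 > fair $1075.9299: forward overpriced → cash-and-carry (buy spot, short the forward).
At maturity, profit = |F_mkt − F*| = |1110.57 − 1075.9299| = $34.64 per troy ounce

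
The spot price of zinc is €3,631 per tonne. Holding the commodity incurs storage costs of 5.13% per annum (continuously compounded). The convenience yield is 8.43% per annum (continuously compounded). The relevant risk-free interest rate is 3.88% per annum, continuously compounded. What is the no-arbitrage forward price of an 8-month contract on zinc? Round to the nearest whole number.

Net carry = r + u − y = 0.0388 + 0.0513 − 0.0843 = 0.0058
F = S·e^((r+u−y)T) = 3631 · e^(0.0058 × 8/12) = 3631 · e^0.003867
= 3631 × 1.003874 = €3,645 per tonne

€3,645 per tonne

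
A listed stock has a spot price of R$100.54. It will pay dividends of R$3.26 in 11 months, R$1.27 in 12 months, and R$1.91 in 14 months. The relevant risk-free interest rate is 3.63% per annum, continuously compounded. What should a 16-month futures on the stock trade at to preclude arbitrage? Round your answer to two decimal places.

R$99.01

PV(dividends) I = 3.26·e^(−0.0363·11/12) + 1.27·e^(−0.0363·12/12) + 1.91·e^(−0.0363·14/12)
I = 3.1533 + 1.2247 + 1.8308 = 6.2088
F = (S − I)·e^(rT) = (100.54 − 6.2088) · e^(0.0363·16/12)
= 94.3312 · e^0.048400 = 94.3312 × 1.049590 = R$99.01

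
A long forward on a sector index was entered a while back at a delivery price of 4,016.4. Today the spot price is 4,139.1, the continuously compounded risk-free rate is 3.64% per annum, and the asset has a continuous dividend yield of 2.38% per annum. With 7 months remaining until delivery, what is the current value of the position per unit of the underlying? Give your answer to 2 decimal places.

150.02

Current fair forward for the remaining 7 months: F = S·e^((r − q)·T), (r − q) = 0.0364 − 0.0238 = 0.0126
F = 4139.1 · e^(0.0126 × 7/12) = 4139.1 × 1.00737708 = 4169.6345
Value of long forward = (F − K)·e^(−rT) = (4169.6345 − 4016.4) · e^(−0.0364·7/12)
= 153.2345 × 0.97899051 = 150.02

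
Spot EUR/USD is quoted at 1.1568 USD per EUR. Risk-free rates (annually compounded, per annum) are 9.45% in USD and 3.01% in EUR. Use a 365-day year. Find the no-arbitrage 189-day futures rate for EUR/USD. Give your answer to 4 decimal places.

1.1937

By covered interest parity, F = S · (1+r_USD)^T / (1+r_EUR)^T
= 1.1568 × 1.047867 / 1.015475 = 1.1568 × 1.031898
F = 1.1937 USD per EUR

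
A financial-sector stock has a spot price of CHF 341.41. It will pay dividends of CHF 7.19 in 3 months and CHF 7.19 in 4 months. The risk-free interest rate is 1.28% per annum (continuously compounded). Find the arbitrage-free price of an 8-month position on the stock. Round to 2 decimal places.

CHF 329.89

PV(dividends) I = 7.19·e^(−0.0128·3/12) + 7.19·e^(−0.0128·4/12)
I = 7.1670 + 7.1594 = 14.3264
F = (S − I)·e^(rT) = (341.41 − 14.3264) · e^(0.0128·8/12)
= 327.0836 · e^0.008533 = 327.0836 × 1.008570 = CHF 329.89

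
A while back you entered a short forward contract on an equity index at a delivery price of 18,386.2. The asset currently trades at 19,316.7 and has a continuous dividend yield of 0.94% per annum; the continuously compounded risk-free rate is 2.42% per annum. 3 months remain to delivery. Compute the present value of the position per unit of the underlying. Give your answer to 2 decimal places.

-996.06

Current fair forward for the remaining 3 months: F = S·e^((r − q)·T), (r − q) = 0.0242 − 0.0094 = 0.0148
F = 19316.7 · e^(0.0148 × 3/12) = 19316.7 × 1.00370685 = 19388.3041
Value of long forward = (F − K)·e^(−rT) = (19388.3041 − 18386.2) · e^(−0.0242·3/12)
= 1002.1041 × 0.99396826 = 996.06
Short position value = −(long value) = -996.06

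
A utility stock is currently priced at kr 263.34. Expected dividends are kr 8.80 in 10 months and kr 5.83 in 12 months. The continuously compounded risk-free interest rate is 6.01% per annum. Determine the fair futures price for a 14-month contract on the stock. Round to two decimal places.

kr 267.60

PV(dividends) I = 8.80·e^(−0.0601·10/12) + 5.83·e^(−0.0601·12/12)
I = 8.3701 + 5.4899 = 13.8600
F = (S − I)·e^(rT) = (263.34 − 13.8600) · e^(0.0601·14/12)
= 249.4800 · e^0.070117 = 249.4800 × 1.072634 = kr 267.60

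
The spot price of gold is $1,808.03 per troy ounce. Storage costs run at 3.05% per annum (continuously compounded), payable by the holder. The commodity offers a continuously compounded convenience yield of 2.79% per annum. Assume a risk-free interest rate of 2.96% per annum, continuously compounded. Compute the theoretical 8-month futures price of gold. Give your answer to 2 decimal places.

Net carry = r + u − y = 0.0296 + 0.0305 − 0.0279 = 0.0322
F = S·e^((r+u−y)T) = 1808.03 · e^(0.0322 × 8/12) = 1808.03 · e^0.02146667
= 1808.03 × 1.02169874 = $1,847.26 per troy ounce

$1,847.26 per troy ounce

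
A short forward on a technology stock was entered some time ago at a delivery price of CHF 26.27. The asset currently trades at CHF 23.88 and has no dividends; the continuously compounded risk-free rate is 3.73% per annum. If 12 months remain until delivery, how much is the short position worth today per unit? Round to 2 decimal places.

Current fair forward for the remaining 12 months: F = S·e^(r·T), r = 0.0373
F = 23.88 · e^(0.0373 × 12/12) = 23.88 × 1.038004 = 24.7875
Value of long forward = (F − K)·e^(−rT) = (24.7875 − 26.27) · e^(−0.0373·12/12)
= -1.4825 × 0.963387 = -1.43
Short position value = −(long value) = CHF 1.43

CHF 1.43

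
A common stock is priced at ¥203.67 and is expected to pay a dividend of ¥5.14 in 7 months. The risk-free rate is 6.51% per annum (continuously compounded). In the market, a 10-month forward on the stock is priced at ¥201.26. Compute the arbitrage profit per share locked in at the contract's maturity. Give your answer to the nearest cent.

PV(dividends) I = 5.14·e^(−0.0651·7/12) = 4.9485
Fair forward F* = (S − I)·e^(rT) = (203.67 − 4.9485)·e^0.054250 = 198.7215 × 1.055749 = 209.8000
Market ¥201.26 < fair 209.8000: forward underpriced → reverse cash-and-carry (short the stock, invest proceeds at r, pay the dividends, go long the forward).
Profit at T = |F_mkt − F*| = |201.26 − 209.8000| = ¥8.54 per share

¥8.54 per share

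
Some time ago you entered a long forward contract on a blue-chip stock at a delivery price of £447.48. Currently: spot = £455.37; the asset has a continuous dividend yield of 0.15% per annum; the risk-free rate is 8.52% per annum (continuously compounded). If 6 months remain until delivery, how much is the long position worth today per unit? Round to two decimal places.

£26.21

Current fair forward for the remaining 6 months: F = S·e^((r − q)·T), (r − q) = 0.0852 − 0.0015 = 0.0837
F = 455.37 · e^(0.0837 × 6/12) = 455.37 × 1.042738 = 474.8316
Value of long forward = (F − K)·e^(−rT) = (474.8316 − 447.48) · e^(−0.0852·6/12)
= 27.3516 × 0.958295 = 26.21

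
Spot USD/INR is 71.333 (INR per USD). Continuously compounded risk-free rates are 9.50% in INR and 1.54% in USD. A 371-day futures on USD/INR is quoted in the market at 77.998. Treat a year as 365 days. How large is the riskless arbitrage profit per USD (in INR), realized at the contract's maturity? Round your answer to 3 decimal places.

Fair futures: F* = S·e^(carry·T), with carry = (r_INR − r_USD) = 0.0950 − 0.0154 = 0.0796
F* = 71.333 · e^(0.0796 × 371/365) = 71.333 · e^0.080908 = 71.333 × 1.084271 = 77.3443
Market 77.998 > fair 77.3443: forward overpriced → cash-and-carry (buy spot, short the forward).
At maturity, profit = |F_mkt − F*| = |77.998 − 77.3443| = 0.654 per USD (in INR)

0.654 per USD (in INR)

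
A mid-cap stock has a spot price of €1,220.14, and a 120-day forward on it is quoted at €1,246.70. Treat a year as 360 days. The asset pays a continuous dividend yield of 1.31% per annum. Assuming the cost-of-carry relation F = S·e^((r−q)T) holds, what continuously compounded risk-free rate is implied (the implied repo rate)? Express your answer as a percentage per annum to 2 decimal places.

From F = S·e^((r−q)T): (r − q) = ln(F/S)/T
ln(1246.70/1220.14) = ln(1.021768) = 0.021534
(r − q) = 0.021534 / (120/360) = 0.064602
r = ln(F/S)/T + q = 0.064602 + 0.0131 = 0.077702
r = 7.77%

7.77%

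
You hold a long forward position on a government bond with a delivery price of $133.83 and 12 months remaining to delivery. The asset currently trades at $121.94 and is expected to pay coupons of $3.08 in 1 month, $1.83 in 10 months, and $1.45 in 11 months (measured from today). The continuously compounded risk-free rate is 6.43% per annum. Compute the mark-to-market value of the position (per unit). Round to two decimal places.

-$9.72

PV(remaining coupons) I = 3.08·e^(−0.0643·1/12) + 1.83·e^(−0.0643·10/12) + 1.45·e^(−0.0643·11/12) = 6.1651
Current forward F = (S − I)·e^(rT) = (121.94 − 6.1651)·e^(0.0643·12/12) = 115.7749 × 1.066412 = 123.4637
Value (long) = (F − K)·e^(−rT) = (123.4637 − 133.83) × 0.937724 = -9.7207
Value = -$9.72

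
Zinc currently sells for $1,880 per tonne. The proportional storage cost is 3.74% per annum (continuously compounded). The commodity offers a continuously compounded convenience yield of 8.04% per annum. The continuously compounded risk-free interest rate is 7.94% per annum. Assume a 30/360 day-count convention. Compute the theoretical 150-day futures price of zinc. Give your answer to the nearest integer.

Net carry = r + u − y = 0.0794 + 0.0374 − 0.0804 = 0.0364
F = S·e^((r+u−y)T) = 1880 · e^(0.0364 × 150/360) = 1880 · e^0.015167
= 1880 × 1.015283 = $1,909 per tonne

$1,909 per tonne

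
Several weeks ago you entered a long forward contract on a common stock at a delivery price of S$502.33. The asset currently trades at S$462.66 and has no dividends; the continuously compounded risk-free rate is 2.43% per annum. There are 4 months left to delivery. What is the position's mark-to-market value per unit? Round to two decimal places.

-S$35.62

Current fair forward for the remaining 4 months: F = S·e^(r·T), r = 0.0243
F = 462.66 · e^(0.0243 × 4/12) = 462.66 × 1.008133 = 466.4228
Value of long forward = (F − K)·e^(−rT) = (466.4228 − 502.33) · e^(−0.0243·4/12)
= -35.9072 × 0.991933 = -35.62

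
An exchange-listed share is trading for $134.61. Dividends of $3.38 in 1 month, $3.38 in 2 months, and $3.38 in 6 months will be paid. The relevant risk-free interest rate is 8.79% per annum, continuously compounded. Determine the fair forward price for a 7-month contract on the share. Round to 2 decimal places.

$131.25

PV(dividends) I = 3.38·e^(−0.0879·1/12) + 3.38·e^(−0.0879·2/12) + 3.38·e^(−0.0879·6/12)
I = 3.3553 + 3.3308 + 3.2347 = 9.9208
F = (S − I)·e^(rT) = (134.61 − 9.9208) · e^(0.0879·7/12)
= 124.6892 · e^0.051275 = 124.6892 × 1.052612 = $131.25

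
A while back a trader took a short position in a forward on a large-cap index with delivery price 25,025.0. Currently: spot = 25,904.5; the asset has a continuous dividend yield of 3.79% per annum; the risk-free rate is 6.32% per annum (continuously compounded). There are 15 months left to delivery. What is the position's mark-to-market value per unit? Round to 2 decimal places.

Current fair forward for the remaining 15 months: F = S·e^((r − q)·T), (r − q) = 0.0632 − 0.0379 = 0.0253
F = 25904.5 · e^(0.0253 × 15/12) = 25904.5 × 1.03213038 = 26736.8214
Value of long forward = (F − K)·e^(−rT) = (26736.8214 − 25025.0) · e^(−0.0632·15/12)
= 1711.8214 × 0.92403992 = 1581.79
Short position value = −(long value) = -1581.79

-1581.79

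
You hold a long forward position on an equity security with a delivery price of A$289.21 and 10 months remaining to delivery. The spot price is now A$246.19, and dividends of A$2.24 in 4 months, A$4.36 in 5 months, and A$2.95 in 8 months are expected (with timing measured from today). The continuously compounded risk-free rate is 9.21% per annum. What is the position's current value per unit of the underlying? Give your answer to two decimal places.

-A$30.80

PV(remaining dividends) I = 2.24·e^(−0.0921·4/12) + 4.36·e^(−0.0921·5/12) + 2.95·e^(−0.0921·8/12) = 9.1425
Current forward F = (S − I)·e^(rT) = (246.19 − 9.1425)·e^(0.0921·10/12) = 237.0475 × 1.079772 = 255.9573
Value (long) = (F − K)·e^(−rT) = (255.9573 − 289.21) × 0.926121 = -30.7960
Value = -A$30.80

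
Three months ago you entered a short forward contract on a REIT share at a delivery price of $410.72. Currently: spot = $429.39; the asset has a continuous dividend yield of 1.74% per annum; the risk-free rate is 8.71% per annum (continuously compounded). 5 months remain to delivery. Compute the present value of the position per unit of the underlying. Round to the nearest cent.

Current fair forward for the remaining 5 months: F = S·e^((r − q)·T), (r − q) = 0.0871 − 0.0174 = 0.0697
F = 429.39 · e^(0.0697 × 5/12) = 429.39 × 1.029467 = 442.0428
Value of long forward = (F − K)·e^(−rT) = (442.0428 − 410.72) · e^(−0.0871·5/12)
= 31.3228 × 0.964359 = 30.21
Short position value = −(long value) = -$30.21

-$30.21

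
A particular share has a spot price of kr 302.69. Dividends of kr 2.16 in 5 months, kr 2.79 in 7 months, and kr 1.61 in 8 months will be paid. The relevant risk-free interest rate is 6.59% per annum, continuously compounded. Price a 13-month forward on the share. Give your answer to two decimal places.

PV(dividends) I = 2.16·e^(−0.0659·5/12) + 2.79·e^(−0.0659·7/12) + 1.61·e^(−0.0659·8/12)
I = 2.1015 + 2.6848 + 1.5408 = 6.3271
F = (S − I)·e^(rT) = (302.69 − 6.3271) · e^(0.0659·13/12)
= 296.3629 · e^0.071392 = 296.3629 × 1.074002 = kr 318.29

kr 318.29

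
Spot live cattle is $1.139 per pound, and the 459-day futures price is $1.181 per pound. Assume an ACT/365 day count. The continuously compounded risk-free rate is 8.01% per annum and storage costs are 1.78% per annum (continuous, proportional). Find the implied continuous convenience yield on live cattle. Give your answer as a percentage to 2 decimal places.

6.91%

F = S·e^((r+u−y)T) ⇒ (r+u−y) = ln(F/S)/T
ln(1.181/1.139) = 0.036211; /T ⇒ 0.028795
y = r + u − ln(F/S)/T = 0.0801 + 0.0178 − 0.028795 = 0.069105
y = 6.91%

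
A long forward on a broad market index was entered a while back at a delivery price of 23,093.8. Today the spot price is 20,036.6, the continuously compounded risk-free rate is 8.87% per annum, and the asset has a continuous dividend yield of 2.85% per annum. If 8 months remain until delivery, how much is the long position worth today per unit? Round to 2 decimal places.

Current fair forward for the remaining 8 months: F = S·e^((r − q)·T), (r − q) = 0.0887 − 0.0285 = 0.0602
F = 20036.6 · e^(0.0602 × 8/12) = 20036.6 × 1.04094956 = 20857.0900
Value of long forward = (F − K)·e^(−rT) = (20857.0900 − 23093.8) · e^(−0.0887·8/12)
= -2236.7100 × 0.94258108 = -2108.28

-2108.28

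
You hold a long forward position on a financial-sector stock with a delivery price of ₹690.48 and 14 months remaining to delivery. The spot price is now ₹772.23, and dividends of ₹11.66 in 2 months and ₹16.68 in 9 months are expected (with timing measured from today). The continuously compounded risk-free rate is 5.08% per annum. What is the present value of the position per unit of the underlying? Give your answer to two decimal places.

PV(remaining dividends) I = 11.66·e^(−0.0508·2/12) + 16.68·e^(−0.0508·9/12) = 27.6181
Current forward F = (S − I)·e^(rT) = (772.23 − 27.6181)·e^(0.0508·14/12) = 744.6119 × 1.061058 = 790.0764
Value (long) = (F − K)·e^(−rT) = (790.0764 − 690.48) × 0.942455 = 93.8651
Value = ₹93.87

₹93.87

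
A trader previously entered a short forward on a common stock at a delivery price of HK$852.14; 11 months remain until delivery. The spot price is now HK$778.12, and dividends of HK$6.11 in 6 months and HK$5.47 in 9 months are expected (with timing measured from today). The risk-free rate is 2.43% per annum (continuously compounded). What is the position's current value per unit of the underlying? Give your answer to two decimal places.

HK$66.66

PV(remaining dividends) I = 6.11·e^(−0.0243·6/12) + 5.47·e^(−0.0243·9/12) = 11.4074
Current forward F = (S − I)·e^(rT) = (778.12 − 11.4074)·e^(0.0243·11/12) = 766.7126 × 1.022525 = 783.9828
Value (long) = (F − K)·e^(−rT) = (783.9828 − 852.14) × 0.977971 = -66.6558
Short position value = −(long value) = HK$66.66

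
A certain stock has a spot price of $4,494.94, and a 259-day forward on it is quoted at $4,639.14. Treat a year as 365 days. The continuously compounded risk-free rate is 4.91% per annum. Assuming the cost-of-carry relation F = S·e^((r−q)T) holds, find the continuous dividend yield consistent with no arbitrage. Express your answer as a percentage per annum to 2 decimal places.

From F = S·e^((r−q)T): (r − q) = ln(F/S)/T
ln(4639.14/4494.94) = ln(1.032081) = 0.031577
(r − q) = 0.031577 / (259/365) = 0.044500
q = r − ln(F/S)/T = 0.0491 − 0.044500 = 0.004600
q = 0.46%

0.46%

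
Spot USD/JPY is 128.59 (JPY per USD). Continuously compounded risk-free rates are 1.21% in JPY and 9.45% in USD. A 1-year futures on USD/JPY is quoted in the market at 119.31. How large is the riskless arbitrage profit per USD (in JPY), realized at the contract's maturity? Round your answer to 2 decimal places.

Fair futures: F* = S·e^(carry·T), with carry = (r_JPY − r_USD) = 0.0121 − 0.0945 = -0.0824
F* = 128.59 · e^(-0.0824 × 1) = 128.59 · e^-0.082400 = 128.59 × 0.920904 = 118.4190
Market 119.31 > fair 118.4190: forward overpriced → cash-and-carry (buy spot, short the forward).
At maturity, profit = |F_mkt − F*| = |119.31 − 118.4190| = 0.89 per USD (in JPY)

0.89 per USD (in JPY)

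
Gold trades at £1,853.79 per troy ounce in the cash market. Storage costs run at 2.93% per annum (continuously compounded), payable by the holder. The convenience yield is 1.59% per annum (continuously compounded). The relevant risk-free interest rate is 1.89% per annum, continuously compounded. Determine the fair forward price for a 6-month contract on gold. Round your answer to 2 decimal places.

£1,883.97 per troy ounce

Net carry = r + u − y = 0.0189 + 0.0293 − 0.0159 = 0.0323
F = S·e^((r+u−y)T) = 1853.79 · e^(0.0323 × 6/12) = 1853.79 · e^0.01615000
= 1853.79 × 1.01628112 = £1,883.97 per troy ounce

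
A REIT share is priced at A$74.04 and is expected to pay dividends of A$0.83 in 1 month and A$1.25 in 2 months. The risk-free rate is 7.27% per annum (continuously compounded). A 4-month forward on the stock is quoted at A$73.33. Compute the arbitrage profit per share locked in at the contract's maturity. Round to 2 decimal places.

A$0.42 per share

PV(dividends) I = 0.83·e^(−0.0727·1/12) + 1.25·e^(−0.0727·2/12) = 2.0599
Fair forward F* = (S − I)·e^(rT) = (74.04 − 2.0599)·e^0.024233 = 71.9801 × 1.024529 = 73.7457
Market A$73.33 < fair 73.7457: forward underpriced → reverse cash-and-carry (short the stock, invest proceeds at r, pay the dividends, go long the forward).
Profit at T = |F_mkt − F*| = |73.33 − 73.7457| = A$0.42 per share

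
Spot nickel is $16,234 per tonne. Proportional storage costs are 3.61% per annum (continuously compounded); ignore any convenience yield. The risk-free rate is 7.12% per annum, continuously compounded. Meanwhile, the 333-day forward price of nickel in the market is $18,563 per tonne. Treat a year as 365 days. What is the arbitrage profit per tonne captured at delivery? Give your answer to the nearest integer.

$659 per tonne

Fair forward: F* = S·e^(carry·T), with carry = (r + u) = 0.0712 + 0.0361 = 0.1073
F* = 16234 · e^(0.1073 × 333/365) = 16234 · e^0.097893 = 16234 × 1.102845 = $17903.5857
Market $18563 > fair $17903.5857: forward overpriced → cash-and-carry (buy spot, short the forward).
At maturity, profit = |F_mkt − F*| = |18563 − 17903.5857| = $659 per tonne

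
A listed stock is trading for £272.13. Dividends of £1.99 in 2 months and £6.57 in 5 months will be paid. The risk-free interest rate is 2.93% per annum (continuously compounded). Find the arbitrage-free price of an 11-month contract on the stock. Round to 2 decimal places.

£270.84

PV(dividends) I = 1.99·e^(−0.0293·2/12) + 6.57·e^(−0.0293·5/12)
I = 1.9803 + 6.4903 = 8.4706
F = (S − I)·e^(rT) = (272.13 − 8.4706) · e^(0.0293·11/12)
= 263.6594 · e^0.026858 = 263.6594 × 1.027222 = £270.84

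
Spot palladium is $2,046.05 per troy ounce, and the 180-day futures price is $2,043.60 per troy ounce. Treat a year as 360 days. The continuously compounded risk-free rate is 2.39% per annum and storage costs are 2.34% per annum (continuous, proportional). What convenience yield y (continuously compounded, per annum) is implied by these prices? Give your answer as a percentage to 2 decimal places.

F = S·e^((r+u−y)T) ⇒ (r+u−y) = ln(F/S)/T
ln(2043.60/2046.05) = -0.001198; /T ⇒ -0.002396
y = r + u − ln(F/S)/T = 0.0239 + 0.0234 + 0.002396 = 0.049696
y = 4.97%

4.97%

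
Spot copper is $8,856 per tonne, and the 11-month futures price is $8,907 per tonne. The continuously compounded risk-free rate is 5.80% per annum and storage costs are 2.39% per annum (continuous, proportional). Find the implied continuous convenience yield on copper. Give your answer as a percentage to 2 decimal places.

7.56%

F = S·e^((r+u−y)T) ⇒ (r+u−y) = ln(F/S)/T
ln(8907/8856) = 0.005742; /T ⇒ 0.006264
y = r + u − ln(F/S)/T = 0.0580 + 0.0239 − 0.006264 = 0.075636
y = 7.56%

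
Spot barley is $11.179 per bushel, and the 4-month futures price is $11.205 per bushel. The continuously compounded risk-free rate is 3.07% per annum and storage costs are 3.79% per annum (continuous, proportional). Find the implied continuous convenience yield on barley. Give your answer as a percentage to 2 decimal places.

6.16%

F = S·e^((r+u−y)T) ⇒ (r+u−y) = ln(F/S)/T
ln(11.205/11.179) = 0.002323; /T ⇒ 0.006969
y = r + u − ln(F/S)/T = 0.0307 + 0.0379 − 0.006969 = 0.061631
y = 6.16%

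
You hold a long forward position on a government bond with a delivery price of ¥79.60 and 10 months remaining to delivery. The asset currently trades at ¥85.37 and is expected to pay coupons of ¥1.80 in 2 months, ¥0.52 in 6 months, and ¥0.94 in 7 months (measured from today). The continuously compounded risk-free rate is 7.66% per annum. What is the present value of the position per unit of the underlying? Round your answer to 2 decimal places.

¥7.52

PV(remaining coupons) I = 1.80·e^(−0.0766·2/12) + 0.52·e^(−0.0766·6/12) + 0.94·e^(−0.0766·7/12) = 3.1765
Current forward F = (S − I)·e^(rT) = (85.37 − 3.1765)·e^(0.0766·10/12) = 82.1935 × 1.065915 = 87.6113
Value (long) = (F − K)·e^(−rT) = (87.6113 − 79.60) × 0.938161 = 7.5159
Value = ¥7.52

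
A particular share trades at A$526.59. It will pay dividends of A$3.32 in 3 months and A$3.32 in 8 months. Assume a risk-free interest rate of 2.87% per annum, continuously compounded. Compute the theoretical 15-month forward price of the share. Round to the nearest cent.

A$539.03

PV(dividends) I = 3.32·e^(−0.0287·3/12) + 3.32·e^(−0.0287·8/12)
I = 3.2963 + 3.2571 = 6.5534
F = (S − I)·e^(rT) = (526.59 − 6.5534) · e^(0.0287·15/12)
= 520.0366 · e^0.035875 = 520.0366 × 1.036526 = A$539.03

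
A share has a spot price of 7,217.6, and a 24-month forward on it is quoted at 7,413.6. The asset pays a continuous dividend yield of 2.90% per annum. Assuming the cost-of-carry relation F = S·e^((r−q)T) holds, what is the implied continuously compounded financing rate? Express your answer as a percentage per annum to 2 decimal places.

4.24%

From F = S·e^((r−q)T): (r − q) = ln(F/S)/T
ln(7413.6/7217.6) = ln(1.027156) = 0.026794
(r − q) = 0.026794 / (24/12) = 0.013397
r = ln(F/S)/T + q = 0.013397 + 0.0290 = 0.042397
r = 4.24%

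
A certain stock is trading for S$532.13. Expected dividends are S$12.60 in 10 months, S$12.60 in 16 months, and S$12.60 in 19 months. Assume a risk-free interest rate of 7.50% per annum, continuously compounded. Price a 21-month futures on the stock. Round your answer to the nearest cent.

PV(dividends) I = 12.60·e^(−0.0750·10/12) + 12.60·e^(−0.0750·16/12) + 12.60·e^(−0.0750·19/12)
I = 11.8366 + 11.4010 + 11.1892 = 34.4268
F = (S − I)·e^(rT) = (532.13 − 34.4268) · e^(0.0750·21/12)
= 497.7032 · e^0.131250 = 497.7032 × 1.140253 = S$567.51

S$567.51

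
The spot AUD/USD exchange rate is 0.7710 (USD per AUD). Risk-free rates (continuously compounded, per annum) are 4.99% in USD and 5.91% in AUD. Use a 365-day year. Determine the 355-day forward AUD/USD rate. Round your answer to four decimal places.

F = S·e^((r_USD − r_AUD)T) = 0.7710 · e^((0.0499 − 0.0591) × 355/365)
= 0.7710 · e^-0.008948 = 0.7710 × 0.991092
F = 0.7641 USD per AUD

0.7641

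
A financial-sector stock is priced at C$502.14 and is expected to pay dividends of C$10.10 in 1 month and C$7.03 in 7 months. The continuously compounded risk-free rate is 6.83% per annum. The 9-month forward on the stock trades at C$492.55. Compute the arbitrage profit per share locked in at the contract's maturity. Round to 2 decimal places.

C$18.30 per share

PV(dividends) I = 10.10·e^(−0.0683·1/12) + 7.03·e^(−0.0683·7/12) = 16.7981
Fair forward F* = (S − I)·e^(rT) = (502.14 − 16.7981)·e^0.051225 = 485.3419 × 1.052560 = 510.8515
Market C$492.55 < fair 510.8515: forward underpriced → reverse cash-and-carry (short the stock, invest proceeds at r, pay the dividends, go long the forward).
Profit at T = |F_mkt − F*| = |492.55 − 510.8515| = C$18.30 per share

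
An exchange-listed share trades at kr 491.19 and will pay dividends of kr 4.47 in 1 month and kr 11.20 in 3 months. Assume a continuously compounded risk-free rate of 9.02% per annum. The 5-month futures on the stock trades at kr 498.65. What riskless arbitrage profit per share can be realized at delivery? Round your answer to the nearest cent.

kr 4.62 per share

PV(dividends) I = 4.47·e^(−0.0902·1/12) + 11.20·e^(−0.0902·3/12) = 15.3868
Fair futures F* = (S − I)·e^(rT) = (491.19 − 15.3868)·e^0.037583 = 475.8032 × 1.038298 = 494.0255
Market kr 498.65 > fair 494.0255: forward overpriced → cash-and-carry (borrow at r, buy the stock and collect the dividends, short the forward).
Profit at T = |F_mkt − F*| = |498.65 − 494.0255| = kr 4.62 per share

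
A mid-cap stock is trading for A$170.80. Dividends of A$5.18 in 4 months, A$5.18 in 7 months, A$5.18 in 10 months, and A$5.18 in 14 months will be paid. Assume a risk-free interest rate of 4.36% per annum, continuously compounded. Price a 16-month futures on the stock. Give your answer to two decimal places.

A$159.75

PV(dividends) I = 5.18·e^(−0.0436·4/12) + 5.18·e^(−0.0436·7/12) + 5.18·e^(−0.0436·10/12) + 5.18·e^(−0.0436·14/12)
I = 5.1053 + 5.0499 + 4.9952 + 4.9231 = 20.0735
F = (S − I)·e^(rT) = (170.80 − 20.0735) · e^(0.0436·16/12)
= 150.7265 · e^0.058133 = 150.7265 × 1.059856 = A$159.75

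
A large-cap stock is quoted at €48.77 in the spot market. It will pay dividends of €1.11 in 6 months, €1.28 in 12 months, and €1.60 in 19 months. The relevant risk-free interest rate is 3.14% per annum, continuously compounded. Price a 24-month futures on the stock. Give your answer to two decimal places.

€47.83

PV(dividends) I = 1.11·e^(−0.0314·6/12) + 1.28·e^(−0.0314·12/12) + 1.60·e^(−0.0314·19/12)
I = 1.0927 + 1.2404 + 1.5224 = 3.8555
F = (S − I)·e^(rT) = (48.77 − 3.8555) · e^(0.0314·24/12)
= 44.9145 · e^0.062800 = 44.9145 × 1.064814 = €47.83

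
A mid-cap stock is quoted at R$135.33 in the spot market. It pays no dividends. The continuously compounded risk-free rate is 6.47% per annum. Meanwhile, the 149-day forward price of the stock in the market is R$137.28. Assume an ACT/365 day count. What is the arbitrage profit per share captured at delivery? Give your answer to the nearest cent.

Fair forward: F* = S·e^(carry·T), with carry = r = 0.0647
F* = 135.33 · e^(0.0647 × 149/365) = 135.33 · e^0.026412 = 135.33 × 1.026764 = R$138.9520
Market R$137.28 < fair R$138.9520: forward underpriced → reverse cash-and-carry (short spot, go long the forward).
At maturity, profit = |F_mkt − F*| = |137.28 − 138.9520| = R$1.67 per share

R$1.67 per share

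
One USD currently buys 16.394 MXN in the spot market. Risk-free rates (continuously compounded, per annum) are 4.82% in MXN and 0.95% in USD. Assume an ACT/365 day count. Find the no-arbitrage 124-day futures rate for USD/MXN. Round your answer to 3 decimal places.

16.611

F = S·e^((r_MXN − r_USD)T) = 16.394 · e^((0.0482 − 0.0095) × 124/365)
= 16.394 · e^0.013147 = 16.394 × 1.013234
F = 16.611 MXN per USD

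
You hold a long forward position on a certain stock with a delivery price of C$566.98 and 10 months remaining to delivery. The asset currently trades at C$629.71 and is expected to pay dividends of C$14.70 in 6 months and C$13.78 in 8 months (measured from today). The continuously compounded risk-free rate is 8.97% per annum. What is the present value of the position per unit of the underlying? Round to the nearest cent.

C$76.53

PV(remaining dividends) I = 14.70·e^(−0.0897·6/12) + 13.78·e^(−0.0897·8/12) = 27.0354
Current forward F = (S − I)·e^(rT) = (629.71 − 27.0354)·e^(0.0897·10/12) = 602.6746 × 1.077615 = 649.4512
Value (long) = (F − K)·e^(−rT) = (649.4512 − 566.98) × 0.927975 = 76.5312
Value = C$76.53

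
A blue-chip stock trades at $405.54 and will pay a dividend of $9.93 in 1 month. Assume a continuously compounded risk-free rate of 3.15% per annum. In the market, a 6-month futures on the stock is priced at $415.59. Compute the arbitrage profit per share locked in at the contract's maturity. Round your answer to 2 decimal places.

$13.67 per share

PV(dividends) I = 9.93·e^(−0.0315·1/12) = 9.9040
Fair futures F* = (S − I)·e^(rT) = (405.54 − 9.9040)·e^0.015750 = 395.6360 × 1.015875 = 401.9167
Market $415.59 > fair 401.9167: forward overpriced → cash-and-carry (borrow at r, buy the stock and collect the dividends, short the forward).
Profit at T = |F_mkt − F*| = |415.59 − 401.9167| = $13.67 per share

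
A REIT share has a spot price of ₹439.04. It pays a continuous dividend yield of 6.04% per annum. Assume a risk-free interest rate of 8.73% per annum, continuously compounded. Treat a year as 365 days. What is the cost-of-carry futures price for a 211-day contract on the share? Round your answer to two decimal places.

F = S·e^((r − q)T) = 439.04 · e^((0.0873 − 0.0604) × 211/365)
= 439.04 · e^0.015550 = 439.04 × 1.015672
F = ₹445.92

₹445.92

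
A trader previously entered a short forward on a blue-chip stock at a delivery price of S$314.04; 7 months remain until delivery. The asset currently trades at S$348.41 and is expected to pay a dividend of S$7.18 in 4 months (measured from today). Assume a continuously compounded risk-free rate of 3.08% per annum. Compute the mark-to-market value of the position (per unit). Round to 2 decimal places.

-S$32.86

PV(remaining dividends) I = 7.18·e^(−0.0308·4/12) = 7.1067
Current forward F = (S − I)·e^(rT) = (348.41 − 7.1067)·e^(0.0308·7/12) = 341.3033 × 1.018129 = 347.4908
Value (long) = (F − K)·e^(−rT) = (347.4908 − 314.04) × 0.982194 = 32.8552
Short position value = −(long value) = -S$32.86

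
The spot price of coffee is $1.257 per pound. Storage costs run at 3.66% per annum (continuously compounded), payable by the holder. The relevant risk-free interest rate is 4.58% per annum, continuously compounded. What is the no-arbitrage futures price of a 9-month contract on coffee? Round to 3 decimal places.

$1.337 per pound

Net carry = r + u − y = 0.0458 + 0.0366 − 0.0000 = 0.0824
F = S·e^((r+u−y)T) = 1.257 · e^(0.0824 × 9/12) = 1.257 · e^0.061800
= 1.257 × 1.063750 = $1.337 per pound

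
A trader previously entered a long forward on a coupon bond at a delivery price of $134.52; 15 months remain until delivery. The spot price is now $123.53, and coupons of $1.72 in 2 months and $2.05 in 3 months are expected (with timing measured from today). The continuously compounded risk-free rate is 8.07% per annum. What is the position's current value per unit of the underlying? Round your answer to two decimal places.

-$1.79

PV(remaining coupons) I = 1.72·e^(−0.0807·2/12) + 2.05·e^(−0.0807·3/12) = 3.7061
Current forward F = (S − I)·e^(rT) = (123.53 − 3.7061)·e^(0.0807·15/12) = 119.8239 × 1.106138 = 132.5418
Value (long) = (F − K)·e^(−rT) = (132.5418 − 134.52) × 0.904046 = -1.7884
Value = -$1.79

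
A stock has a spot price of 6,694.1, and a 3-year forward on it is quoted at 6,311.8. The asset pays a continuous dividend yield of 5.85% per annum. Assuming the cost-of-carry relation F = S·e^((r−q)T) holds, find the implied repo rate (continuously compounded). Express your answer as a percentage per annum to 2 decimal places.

3.89%

From F = S·e^((r−q)T): (r − q) = ln(F/S)/T
ln(6311.8/6694.1) = ln(0.942890) = -0.058806
(r − q) = -0.058806 / (3) = -0.019602
r = ln(F/S)/T + q = -0.019602 + 0.0585 = 0.038898
r = 3.89%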